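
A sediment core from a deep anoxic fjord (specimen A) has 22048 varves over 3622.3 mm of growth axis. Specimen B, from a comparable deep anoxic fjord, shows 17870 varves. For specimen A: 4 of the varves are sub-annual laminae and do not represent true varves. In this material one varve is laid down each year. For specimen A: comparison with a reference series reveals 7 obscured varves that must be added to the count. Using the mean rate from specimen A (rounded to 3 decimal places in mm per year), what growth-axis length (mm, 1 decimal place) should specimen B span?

Specimen A: correcting the raw count gives 22048 − 4 + 7 = 22051 true varves.
A: 3622.3 mm over 22051 years gives 3622.3 / 22051 ≈ 0.164 mm per year.
B's length ≈ 0.164 × 17870 = 2930.7 mm.

2930.7 mm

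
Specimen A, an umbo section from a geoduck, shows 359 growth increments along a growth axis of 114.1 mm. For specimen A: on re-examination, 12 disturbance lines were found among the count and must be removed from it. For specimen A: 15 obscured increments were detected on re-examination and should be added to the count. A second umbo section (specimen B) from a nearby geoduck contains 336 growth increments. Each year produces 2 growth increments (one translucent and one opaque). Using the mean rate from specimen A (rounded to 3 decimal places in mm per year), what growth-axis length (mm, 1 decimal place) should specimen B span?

105.8 mm

Specimen A: true growth increment count = 359 − 12 + 15 = 362.
Specimen A: dividing by 2 growth increments per year: 362 / 2 = 181 years.
A: Extension rate ≈ 114.1 / 181 = 0.630 mm per year.
Specimen B: with 2 growth increments per year, 336 / 2 = 168 years. Length of B = 0.630 × 168 = 105.8 mm.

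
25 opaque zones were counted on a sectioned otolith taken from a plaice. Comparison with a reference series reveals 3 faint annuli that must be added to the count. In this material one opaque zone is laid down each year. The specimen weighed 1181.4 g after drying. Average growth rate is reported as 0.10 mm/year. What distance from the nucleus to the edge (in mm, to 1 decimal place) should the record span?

2.8 mm

After corrections the count is 25 + 3 = 28 opaque zones.
Predicted length = 0.10 mm/year × 28 years = 2.8 mm.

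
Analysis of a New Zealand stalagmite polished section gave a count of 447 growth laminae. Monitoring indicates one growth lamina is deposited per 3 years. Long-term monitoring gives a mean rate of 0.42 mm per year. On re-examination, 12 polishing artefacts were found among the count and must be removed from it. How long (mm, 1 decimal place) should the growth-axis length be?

548.1 mm

True growth lamina count = 447 − 12 = 435.
435 growth laminae at 3 years each span 435 × 3 = 1305 years.
1305 years at 0.42 mm/year gives 0.42 × 1305 = 548.1 mm.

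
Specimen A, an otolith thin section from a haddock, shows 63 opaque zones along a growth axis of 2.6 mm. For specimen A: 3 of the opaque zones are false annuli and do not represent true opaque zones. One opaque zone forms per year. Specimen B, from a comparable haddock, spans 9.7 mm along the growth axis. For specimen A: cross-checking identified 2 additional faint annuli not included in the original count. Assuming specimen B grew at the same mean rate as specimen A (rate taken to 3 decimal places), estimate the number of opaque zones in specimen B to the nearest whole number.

231 opaque zones

Specimen A: correcting the raw count gives 63 − 3 + 2 = 62 true opaque zones.
A: Extension rate ≈ 2.6 / 62 = 0.042 mm per year.
Specimen B: 9.7 mm / 0.042 mm per year = 230.95 years ≈ 231 opaque zones.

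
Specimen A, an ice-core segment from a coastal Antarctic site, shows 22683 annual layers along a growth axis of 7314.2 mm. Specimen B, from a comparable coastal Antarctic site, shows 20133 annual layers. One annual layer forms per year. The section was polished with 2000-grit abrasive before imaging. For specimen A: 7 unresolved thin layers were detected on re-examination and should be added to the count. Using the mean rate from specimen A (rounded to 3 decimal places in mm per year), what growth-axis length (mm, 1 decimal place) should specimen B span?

Specimen A: after corrections the count is 22683 + 7 = 22690 annual layers.
A: Mean rate = 7314.2 mm / 22690 years ≈ 0.322 mm/yr.
For B, 0.322 mm/year × 20133 years = 6482.8 mm.

6482.8 mm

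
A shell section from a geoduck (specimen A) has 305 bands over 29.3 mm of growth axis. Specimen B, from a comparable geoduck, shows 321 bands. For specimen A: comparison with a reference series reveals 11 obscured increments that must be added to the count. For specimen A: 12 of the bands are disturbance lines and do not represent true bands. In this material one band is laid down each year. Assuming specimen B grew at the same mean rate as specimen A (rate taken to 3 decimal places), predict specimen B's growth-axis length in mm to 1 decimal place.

30.8 mm

Specimen A: correcting the raw count gives 305 − 12 + 11 = 304 true bands.
A: Mean rate = 29.3 mm / 304 years ≈ 0.096 mm per year.
Length of B = 0.096 × 321 = 30.8 mm.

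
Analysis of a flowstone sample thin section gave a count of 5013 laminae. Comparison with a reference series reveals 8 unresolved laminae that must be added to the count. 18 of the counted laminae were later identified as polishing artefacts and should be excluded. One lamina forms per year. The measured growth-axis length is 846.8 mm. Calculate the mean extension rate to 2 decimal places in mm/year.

0.17 mm/year

Correcting the raw count gives 5013 − 18 + 8 = 5003 true laminae.
846.8 mm over 5003 years gives 846.8 / 5003 ≈ 0.17 mm/year.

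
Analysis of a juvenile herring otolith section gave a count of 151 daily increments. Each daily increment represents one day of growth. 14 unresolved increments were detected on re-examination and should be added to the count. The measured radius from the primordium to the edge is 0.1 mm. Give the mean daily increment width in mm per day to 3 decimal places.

After corrections the count is 151 + 14 = 165 daily increments.
Extension rate ≈ 0.1 / 165 = 0.001 mm per day.

0.001 mm per day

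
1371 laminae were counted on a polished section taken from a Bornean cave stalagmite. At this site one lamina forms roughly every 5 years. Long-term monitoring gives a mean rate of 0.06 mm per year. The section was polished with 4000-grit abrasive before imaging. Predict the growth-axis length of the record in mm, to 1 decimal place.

1371 laminae at 5 years each span 1371 × 5 = 6855 years.
Length ≈ 0.06 × 6855 = 411.3 mm.

411.3 mm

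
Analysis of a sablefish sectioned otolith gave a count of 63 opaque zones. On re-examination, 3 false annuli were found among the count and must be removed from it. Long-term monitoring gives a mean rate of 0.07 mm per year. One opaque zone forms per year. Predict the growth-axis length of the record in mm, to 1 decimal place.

True opaque zone count = 63 − 3 = 60.
60 years at 0.07 mm/year gives 0.07 × 60 = 4.2 mm.

4.2 mm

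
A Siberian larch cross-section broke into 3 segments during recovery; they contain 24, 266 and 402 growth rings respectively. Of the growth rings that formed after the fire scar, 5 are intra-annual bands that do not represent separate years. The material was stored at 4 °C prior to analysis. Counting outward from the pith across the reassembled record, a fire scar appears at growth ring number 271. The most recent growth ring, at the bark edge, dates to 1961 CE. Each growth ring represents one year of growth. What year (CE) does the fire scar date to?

1545 CE

Total growth rings = 24 + 266 + 402 = 692.
692 − 271 = 421 growth rings lie beyond the fire scar toward the bark edge.
Removing the 5 false growth rings leaves 421 − 5 = 416 true growth rings beyond the fire scar.
Counting back 416 years from 1961 CE places the fire scar in 1961 − 416 = 1545 CE.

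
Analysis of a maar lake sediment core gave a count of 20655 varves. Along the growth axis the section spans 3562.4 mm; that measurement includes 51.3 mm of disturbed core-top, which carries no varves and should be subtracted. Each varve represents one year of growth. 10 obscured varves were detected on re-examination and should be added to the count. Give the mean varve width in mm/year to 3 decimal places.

After corrections the count is 20655 + 10 = 20665 varves.
Net length = 3562.4 − 51.3 = 3511.1 mm.
3511.1 mm over 20665 years gives 3511.1 / 20665 ≈ 0.170 mm/year.

0.170 mm/year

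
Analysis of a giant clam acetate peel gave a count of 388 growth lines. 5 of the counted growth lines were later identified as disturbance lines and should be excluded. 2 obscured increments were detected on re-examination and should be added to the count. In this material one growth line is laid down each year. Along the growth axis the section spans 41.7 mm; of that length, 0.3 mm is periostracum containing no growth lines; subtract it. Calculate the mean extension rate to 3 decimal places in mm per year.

True growth line count = 388 − 5 + 2 = 385.
The growth record spans 41.7 − 0.3 = 41.4 mm.
41.4 mm over 385 years gives 41.4 / 385 ≈ 0.108 mm per year.

0.108 mm per year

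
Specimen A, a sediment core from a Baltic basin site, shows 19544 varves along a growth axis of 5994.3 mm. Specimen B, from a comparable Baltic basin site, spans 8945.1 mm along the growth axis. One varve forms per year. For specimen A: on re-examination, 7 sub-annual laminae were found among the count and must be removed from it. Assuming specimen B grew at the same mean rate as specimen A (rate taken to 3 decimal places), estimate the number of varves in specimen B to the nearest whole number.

29137 varves

Specimen A: correcting the raw count gives 19544 − 7 = 19537 true varves.
A: Mean rate = 5994.3 mm / 19537 years ≈ 0.307 mm per year.
B spans 8945.1 / 0.307 = 29137.13 years ≈ 29137 varves.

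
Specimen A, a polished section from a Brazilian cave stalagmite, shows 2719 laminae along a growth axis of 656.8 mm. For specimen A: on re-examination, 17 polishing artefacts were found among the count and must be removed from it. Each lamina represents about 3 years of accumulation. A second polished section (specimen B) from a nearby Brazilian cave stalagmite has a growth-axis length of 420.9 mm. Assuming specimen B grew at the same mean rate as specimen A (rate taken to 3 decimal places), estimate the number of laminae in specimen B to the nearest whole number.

1732 laminae

Specimen A: correcting the raw count gives 2719 − 17 = 2702 true laminae.
Specimen A: 2702 laminae at 3 years each span 2702 × 3 = 8106 years.
A: 656.8 mm over 8106 years gives 656.8 / 8106 ≈ 0.081 mm/yr.
For B, 420.9 / 0.081 = 5196.30 years; at 3 years per lamina that is 5196.30 / 3 ≈ 1732 laminae.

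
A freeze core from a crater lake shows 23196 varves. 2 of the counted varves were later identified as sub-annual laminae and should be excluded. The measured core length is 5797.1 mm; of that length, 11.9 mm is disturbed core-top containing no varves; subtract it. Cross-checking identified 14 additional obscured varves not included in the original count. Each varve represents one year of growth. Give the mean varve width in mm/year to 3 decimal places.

0.249 mm/year

True varve count = 23196 − 2 + 14 = 23208.
Removing the 11.9 mm offcut leaves 5797.1 − 11.9 = 5785.2 mm.
Mean rate = 5785.2 mm / 23208 years ≈ 0.249 mm/year.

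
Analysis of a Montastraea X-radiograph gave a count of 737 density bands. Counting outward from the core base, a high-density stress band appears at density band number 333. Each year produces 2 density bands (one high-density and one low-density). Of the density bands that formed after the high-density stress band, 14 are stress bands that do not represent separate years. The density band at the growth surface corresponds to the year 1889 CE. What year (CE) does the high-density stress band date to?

1694 CE

Between density band 333 and the growth surface there are 737 − 333 = 404 density bands.
Removing the 14 false density bands leaves 404 − 14 = 390 true density bands beyond the high-density stress band.
Dividing by 2 density bands per year: 390 / 2 = 195 years.
1889 − 195 = 1694 CE.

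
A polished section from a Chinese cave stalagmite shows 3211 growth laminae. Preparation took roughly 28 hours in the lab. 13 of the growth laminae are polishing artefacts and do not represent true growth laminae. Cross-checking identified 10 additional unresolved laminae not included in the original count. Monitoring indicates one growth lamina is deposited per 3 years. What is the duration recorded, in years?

9624 years

Adjusted count: 3211 − 13 + 10 = 3208 growth laminae.
3208 growth laminae at 3 years each span 3208 × 3 = 9624 years.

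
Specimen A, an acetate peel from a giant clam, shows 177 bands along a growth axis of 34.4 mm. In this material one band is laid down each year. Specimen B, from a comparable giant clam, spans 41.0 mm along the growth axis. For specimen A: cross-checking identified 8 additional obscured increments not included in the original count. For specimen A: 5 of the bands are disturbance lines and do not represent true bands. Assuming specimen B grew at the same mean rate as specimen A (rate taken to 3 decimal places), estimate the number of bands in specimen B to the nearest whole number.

Specimen A: adjusted count: 177 − 5 + 8 = 180 bands.
A: 34.4 mm over 180 years gives 34.4 / 180 ≈ 0.191 mm/yr.
For B, 41.0 / 0.191 = 214.66 years ≈ 215 bands.

215 bands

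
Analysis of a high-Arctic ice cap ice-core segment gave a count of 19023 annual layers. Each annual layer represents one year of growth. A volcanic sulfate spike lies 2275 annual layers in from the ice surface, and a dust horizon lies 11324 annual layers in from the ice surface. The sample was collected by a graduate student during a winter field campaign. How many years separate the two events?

9049 years

11324 − 2275 = 9049 annual layers lie between the two events.
One annual layer per year makes the interval 9049 years.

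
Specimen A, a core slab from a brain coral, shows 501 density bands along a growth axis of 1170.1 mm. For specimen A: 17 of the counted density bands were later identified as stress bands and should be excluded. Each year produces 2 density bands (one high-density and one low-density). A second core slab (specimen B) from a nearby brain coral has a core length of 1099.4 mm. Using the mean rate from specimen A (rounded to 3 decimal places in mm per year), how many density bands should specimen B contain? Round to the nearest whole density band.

455 density bands

Specimen A: true density band count = 501 − 17 = 484.
Specimen A: 484 density bands at 2 per year is 484 / 2 = 242 years.
A: Extension rate ≈ 1170.1 / 242 = 4.835 mm/year.
Specimen B: 1099.4 mm / 4.835 mm per year = 227.38 years; at 2 density bands per year that is 227.38 × 2 ≈ 455 density bands.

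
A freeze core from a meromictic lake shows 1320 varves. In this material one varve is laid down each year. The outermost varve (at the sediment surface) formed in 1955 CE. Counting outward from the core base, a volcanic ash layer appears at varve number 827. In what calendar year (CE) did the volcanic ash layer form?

1320 − 827 = 493 varves lie beyond the volcanic ash layer toward the sediment surface.
The varve at the sediment surface is 1955 CE, so the volcanic ash layer dates to 1955 − 493 = 1462 CE.

1462 CE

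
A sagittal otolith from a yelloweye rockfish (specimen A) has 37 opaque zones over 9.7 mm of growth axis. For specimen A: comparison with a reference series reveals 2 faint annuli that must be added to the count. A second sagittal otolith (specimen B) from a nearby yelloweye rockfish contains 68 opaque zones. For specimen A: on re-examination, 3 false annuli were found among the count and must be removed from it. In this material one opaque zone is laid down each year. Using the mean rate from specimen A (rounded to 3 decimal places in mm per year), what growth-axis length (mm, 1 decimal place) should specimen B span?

Specimen A: correcting the raw count gives 37 − 3 + 2 = 36 true opaque zones.
A: Mean rate = 9.7 mm / 36 years ≈ 0.269 mm per year.
B's length ≈ 0.269 × 68 = 18.3 mm.

18.3 mm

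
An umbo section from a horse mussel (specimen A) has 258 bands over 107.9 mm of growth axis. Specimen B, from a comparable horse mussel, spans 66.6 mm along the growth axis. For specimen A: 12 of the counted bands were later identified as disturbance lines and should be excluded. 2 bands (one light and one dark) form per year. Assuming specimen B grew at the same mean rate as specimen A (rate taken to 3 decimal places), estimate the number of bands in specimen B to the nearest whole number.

152 bands

Specimen A: correcting the raw count gives 258 − 12 = 246 true bands.
Specimen A: dividing by 2 bands per year: 246 / 2 = 123 years.
A: Extension rate ≈ 107.9 / 123 = 0.877 mm/year.
Specimen B: 66.6 mm / 0.877 mm per year = 75.94 years; at 2 bands per year that is 75.94 × 2 ≈ 152 bands.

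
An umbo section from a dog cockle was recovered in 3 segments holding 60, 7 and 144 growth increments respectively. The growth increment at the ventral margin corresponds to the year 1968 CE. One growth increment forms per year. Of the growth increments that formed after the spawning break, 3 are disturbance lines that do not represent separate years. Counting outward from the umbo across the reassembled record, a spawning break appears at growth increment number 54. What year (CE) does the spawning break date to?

Total growth increments = 60 + 7 + 144 = 211.
Between growth increment 54 and the ventral margin there are 211 − 54 = 157 growth increments.
Excluding 3 false growth increments: 157 − 3 = 154.
The growth increment at the ventral margin is 1968 CE, so the spawning break dates to 1968 − 154 = 1814 CE.

1814 CE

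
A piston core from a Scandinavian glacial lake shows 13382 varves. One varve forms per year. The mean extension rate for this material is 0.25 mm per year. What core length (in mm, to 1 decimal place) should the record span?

3345.5 mm

13382 years of growth are recorded.
Length ≈ 0.25 × 13382 = 3345.5 mm.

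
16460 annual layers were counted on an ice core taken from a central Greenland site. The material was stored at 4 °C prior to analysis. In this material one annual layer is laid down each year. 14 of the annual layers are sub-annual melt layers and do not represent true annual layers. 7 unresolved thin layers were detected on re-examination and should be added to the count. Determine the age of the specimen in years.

16453 years

After corrections the count is 16460 − 14 + 7 = 16453 annual layers.
At one annual layer per year, that is 16453 years.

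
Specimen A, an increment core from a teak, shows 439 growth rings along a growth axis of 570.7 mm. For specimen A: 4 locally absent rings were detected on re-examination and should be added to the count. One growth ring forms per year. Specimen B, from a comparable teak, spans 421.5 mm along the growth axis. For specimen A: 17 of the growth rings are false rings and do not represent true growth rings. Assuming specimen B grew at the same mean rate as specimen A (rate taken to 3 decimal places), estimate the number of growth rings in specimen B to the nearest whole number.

315 growth rings

Specimen A: after corrections the count is 439 − 17 + 4 = 426 growth rings.
A: Mean rate = 570.7 mm / 426 years ≈ 1.340 mm/yr.
B spans 421.5 / 1.340 = 314.55 years ≈ 315 growth rings.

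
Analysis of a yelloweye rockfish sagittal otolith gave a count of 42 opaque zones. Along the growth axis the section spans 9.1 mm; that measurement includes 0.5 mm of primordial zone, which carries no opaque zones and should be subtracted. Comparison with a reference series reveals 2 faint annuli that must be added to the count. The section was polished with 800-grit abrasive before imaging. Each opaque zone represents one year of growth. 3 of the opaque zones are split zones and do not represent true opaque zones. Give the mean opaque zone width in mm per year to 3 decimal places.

True opaque zone count = 42 − 3 + 2 = 41.
Net length = 9.1 − 0.5 = 8.6 mm.
Extension rate ≈ 8.6 / 41 = 0.210 mm per year.

0.210 mm per year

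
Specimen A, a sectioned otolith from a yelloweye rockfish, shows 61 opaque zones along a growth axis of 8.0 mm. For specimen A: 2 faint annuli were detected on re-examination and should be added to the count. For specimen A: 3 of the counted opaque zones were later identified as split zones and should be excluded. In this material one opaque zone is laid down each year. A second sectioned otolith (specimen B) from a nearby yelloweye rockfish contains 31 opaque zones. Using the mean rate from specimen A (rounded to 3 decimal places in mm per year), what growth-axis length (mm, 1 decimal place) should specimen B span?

Specimen A: correcting the raw count gives 61 − 3 + 2 = 60 true opaque zones.
A: Mean rate = 8.0 mm / 60 years ≈ 0.133 mm per year.
For B, 0.133 mm/year × 31 years = 4.1 mm.

4.1 mm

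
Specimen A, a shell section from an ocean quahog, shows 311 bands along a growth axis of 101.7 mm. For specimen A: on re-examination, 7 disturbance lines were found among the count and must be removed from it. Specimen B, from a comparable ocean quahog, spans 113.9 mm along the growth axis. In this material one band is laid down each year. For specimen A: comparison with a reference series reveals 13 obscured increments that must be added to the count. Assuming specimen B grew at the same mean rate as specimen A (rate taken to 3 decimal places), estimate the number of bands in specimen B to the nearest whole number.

355 bands

Specimen A: adjusted count: 311 − 7 + 13 = 317 bands.
A: Mean rate = 101.7 mm / 317 years ≈ 0.321 mm/yr.
Specimen B: 113.9 mm / 0.321 mm per year = 354.83 years ≈ 355 bands.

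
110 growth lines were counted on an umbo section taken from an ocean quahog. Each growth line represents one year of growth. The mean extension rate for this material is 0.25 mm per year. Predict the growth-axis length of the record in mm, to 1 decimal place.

The record spans 110 years at 0.25 mm per year.
Predicted length = 0.25 mm/year × 110 years = 27.5 mm.

27.5 mm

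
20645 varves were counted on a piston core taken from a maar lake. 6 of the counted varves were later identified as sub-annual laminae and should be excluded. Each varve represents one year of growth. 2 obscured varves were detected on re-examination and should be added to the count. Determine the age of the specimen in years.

Correcting the raw count gives 20645 − 6 + 2 = 20641 true varves.
At one varve per year, that is 20641 years.

20641 years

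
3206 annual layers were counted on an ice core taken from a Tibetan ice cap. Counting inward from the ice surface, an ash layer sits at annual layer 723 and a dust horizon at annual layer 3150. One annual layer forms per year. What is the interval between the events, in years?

2427 yr

The two markers are separated by 3150 − 723 = 2427 annual layers.
One annual layer per year makes the interval 2427 years.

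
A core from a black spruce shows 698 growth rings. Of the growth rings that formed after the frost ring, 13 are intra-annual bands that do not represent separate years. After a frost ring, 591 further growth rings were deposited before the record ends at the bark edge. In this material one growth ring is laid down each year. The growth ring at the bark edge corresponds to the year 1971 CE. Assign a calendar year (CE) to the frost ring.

1393 CE

There are 591 growth rings younger than the frost ring.
Removing the 13 false growth rings leaves 591 − 13 = 578 true growth rings beyond the frost ring.
Counting back 578 years from 1971 CE places the frost ring in 1971 − 578 = 1393 CE.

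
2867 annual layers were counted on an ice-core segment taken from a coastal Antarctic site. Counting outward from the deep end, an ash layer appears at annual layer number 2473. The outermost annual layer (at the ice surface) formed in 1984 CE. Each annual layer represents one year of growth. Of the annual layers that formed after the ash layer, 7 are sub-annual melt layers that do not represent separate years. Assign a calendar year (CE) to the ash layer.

1597 CE

The ash layer sits at annual layer 2473 from the deep end, so 2867 − 2473 = 394 annual layers formed after it.
Removing the 7 false annual layers leaves 394 − 7 = 387 true annual layers beyond the ash layer.
1984 − 387 = 1597 CE.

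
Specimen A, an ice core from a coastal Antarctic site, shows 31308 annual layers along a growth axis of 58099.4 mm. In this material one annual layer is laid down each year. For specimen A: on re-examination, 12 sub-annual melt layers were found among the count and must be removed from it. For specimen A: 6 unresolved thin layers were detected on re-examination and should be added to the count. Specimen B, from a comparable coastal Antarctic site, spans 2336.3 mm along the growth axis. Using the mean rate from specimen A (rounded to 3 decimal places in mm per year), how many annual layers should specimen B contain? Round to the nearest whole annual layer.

Specimen A: adjusted count: 31308 − 12 + 6 = 31302 annual layers.
A: Extension rate ≈ 58099.4 / 31302 = 1.856 mm/year.
Specimen B: 2336.3 mm / 1.856 mm per year = 1258.78 years ≈ 1259 annual layers.

1259 annual layers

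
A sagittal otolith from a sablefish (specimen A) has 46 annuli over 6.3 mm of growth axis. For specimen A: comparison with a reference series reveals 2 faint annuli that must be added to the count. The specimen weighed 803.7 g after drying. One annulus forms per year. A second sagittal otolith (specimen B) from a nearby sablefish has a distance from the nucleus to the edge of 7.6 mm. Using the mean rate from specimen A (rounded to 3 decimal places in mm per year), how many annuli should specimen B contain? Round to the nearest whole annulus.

Specimen A: true annulus count = 46 + 2 = 48.
A: Mean rate = 6.3 mm / 48 years ≈ 0.131 mm per year.
Specimen B: 7.6 mm / 0.131 mm per year = 58.02 years ≈ 58 annuli.

58 annuli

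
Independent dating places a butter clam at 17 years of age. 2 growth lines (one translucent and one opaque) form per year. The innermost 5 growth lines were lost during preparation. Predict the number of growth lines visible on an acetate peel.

With 2 growth lines per year, 17 years would produce 17 × 2 = 34 growth lines.
Less the 5 uncaptured growth lines: 34 − 5 = 29.

29 growth lines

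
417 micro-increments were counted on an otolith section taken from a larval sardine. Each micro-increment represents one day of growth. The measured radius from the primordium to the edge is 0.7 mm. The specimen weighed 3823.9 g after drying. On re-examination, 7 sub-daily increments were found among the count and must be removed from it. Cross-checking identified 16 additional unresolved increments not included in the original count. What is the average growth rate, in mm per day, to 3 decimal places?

0.002 mm per day

After corrections the count is 417 − 7 + 16 = 426 micro-increments.
0.7 mm over 426 days gives 0.7 / 426 ≈ 0.002 mm per day.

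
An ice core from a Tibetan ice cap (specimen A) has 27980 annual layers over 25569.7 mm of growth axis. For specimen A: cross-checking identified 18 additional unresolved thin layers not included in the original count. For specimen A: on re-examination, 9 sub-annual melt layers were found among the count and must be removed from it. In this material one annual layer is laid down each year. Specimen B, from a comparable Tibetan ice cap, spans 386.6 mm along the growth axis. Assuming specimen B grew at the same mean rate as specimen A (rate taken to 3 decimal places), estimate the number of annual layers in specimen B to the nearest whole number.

423 annual layers

Specimen A: correcting the raw count gives 27980 − 9 + 18 = 27989 true annual layers.
A: 25569.7 mm over 27989 years gives 25569.7 / 27989 ≈ 0.914 mm/yr.
Specimen B: 386.6 mm / 0.914 mm per year = 422.98 years ≈ 423 annual layers.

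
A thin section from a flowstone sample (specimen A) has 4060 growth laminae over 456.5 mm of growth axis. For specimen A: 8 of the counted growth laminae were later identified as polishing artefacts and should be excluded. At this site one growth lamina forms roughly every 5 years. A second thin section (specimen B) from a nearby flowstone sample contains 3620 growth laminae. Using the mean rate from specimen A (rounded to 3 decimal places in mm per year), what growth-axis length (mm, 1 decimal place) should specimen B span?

416.3 mm

Specimen A: true growth lamina count = 4060 − 8 = 4052.
Specimen A: at 5 years per growth lamina, 4052 × 5 = 20260 years.
A: Mean rate = 456.5 mm / 20260 years ≈ 0.023 mm per year.
Specimen B: multiplying by 5 years per growth lamina: 3620 × 5 = 18100 years. Length of B = 0.023 × 18100 = 416.3 mm.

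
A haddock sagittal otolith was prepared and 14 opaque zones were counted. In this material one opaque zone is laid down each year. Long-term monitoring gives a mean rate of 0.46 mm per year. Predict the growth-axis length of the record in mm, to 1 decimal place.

14 years of growth are recorded.
Predicted length = 0.46 mm/year × 14 years = 6.4 mm.

6.4 mm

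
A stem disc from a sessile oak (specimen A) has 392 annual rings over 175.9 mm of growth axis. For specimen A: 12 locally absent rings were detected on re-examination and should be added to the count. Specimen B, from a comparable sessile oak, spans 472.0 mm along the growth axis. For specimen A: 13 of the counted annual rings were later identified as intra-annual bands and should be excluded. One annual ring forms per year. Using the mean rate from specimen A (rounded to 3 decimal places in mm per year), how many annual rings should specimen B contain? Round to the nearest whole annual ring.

1049 annual rings

Specimen A: adjusted count: 392 − 13 + 12 = 391 annual rings.
A: Extension rate ≈ 175.9 / 391 = 0.450 mm/year.
B spans 472.0 / 0.450 = 1048.89 years ≈ 1049 annual rings.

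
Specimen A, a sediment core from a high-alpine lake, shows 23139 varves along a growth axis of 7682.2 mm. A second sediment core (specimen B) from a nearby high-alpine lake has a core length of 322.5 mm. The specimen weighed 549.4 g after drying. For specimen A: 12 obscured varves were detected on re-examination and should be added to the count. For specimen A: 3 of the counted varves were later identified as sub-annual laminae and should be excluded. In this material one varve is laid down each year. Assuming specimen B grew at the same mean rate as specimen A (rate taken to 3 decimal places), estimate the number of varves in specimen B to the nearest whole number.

971 varves

Specimen A: adjusted count: 23139 − 3 + 12 = 23148 varves.
A: Mean rate = 7682.2 mm / 23148 years ≈ 0.332 mm per year.
For B, 322.5 / 0.332 = 971.39 years ≈ 971 varves.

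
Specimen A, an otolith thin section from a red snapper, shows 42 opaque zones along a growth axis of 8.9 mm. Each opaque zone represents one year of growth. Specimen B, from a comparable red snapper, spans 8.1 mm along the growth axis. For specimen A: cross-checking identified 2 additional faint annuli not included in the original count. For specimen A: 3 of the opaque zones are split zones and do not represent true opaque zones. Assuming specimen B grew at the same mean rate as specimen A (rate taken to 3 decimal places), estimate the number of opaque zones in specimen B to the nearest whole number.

Specimen A: after corrections the count is 42 − 3 + 2 = 41 opaque zones.
A: Mean rate = 8.9 mm / 41 years ≈ 0.217 mm/year.
Specimen B: 8.1 mm / 0.217 mm per year = 37.33 years ≈ 37 opaque zones.

37 opaque zones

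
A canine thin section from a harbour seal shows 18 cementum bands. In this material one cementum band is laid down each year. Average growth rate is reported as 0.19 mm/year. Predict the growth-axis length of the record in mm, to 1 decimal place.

The record spans 18 years at 0.19 mm per year.
Predicted length = 0.19 mm/year × 18 years = 3.4 mm.

3.4 mm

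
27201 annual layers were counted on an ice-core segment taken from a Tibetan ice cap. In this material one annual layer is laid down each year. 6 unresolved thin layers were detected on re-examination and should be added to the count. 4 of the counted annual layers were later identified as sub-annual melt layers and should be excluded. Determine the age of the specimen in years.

27203 years

Adjusted count: 27201 − 4 + 6 = 27203 annual layers.
At one annual layer per year, that is 27203 years.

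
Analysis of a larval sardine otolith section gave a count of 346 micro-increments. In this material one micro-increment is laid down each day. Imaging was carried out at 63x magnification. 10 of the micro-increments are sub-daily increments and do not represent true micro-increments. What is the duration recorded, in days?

Correcting the raw count gives 346 − 10 = 336 true micro-increments.
With a one-to-one micro-increment periodicity this is 336 days.

336 days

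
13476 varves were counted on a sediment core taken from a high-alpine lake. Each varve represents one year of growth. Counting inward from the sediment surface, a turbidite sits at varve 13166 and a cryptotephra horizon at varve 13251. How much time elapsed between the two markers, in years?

13251 − 13166 = 85 varves lie between the two events.
That is 85 years at one varve per year.

85 yr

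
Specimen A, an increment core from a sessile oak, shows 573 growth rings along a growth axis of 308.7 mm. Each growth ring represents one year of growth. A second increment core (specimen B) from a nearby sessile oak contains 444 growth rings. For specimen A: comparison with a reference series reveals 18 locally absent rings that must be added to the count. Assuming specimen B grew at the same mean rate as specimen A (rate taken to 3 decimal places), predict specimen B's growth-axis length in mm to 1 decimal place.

231.8 mm

Specimen A: after corrections the count is 573 + 18 = 591 growth rings.
A: 308.7 mm over 591 years gives 308.7 / 591 ≈ 0.522 mm/year.
For B, 0.522 mm/year × 444 years = 231.8 mm.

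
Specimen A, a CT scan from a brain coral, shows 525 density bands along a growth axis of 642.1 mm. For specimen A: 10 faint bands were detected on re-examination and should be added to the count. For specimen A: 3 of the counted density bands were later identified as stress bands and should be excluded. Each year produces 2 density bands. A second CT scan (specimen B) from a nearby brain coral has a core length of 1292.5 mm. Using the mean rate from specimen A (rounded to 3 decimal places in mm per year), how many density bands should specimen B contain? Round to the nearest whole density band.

1071 density bands

Specimen A: after corrections the count is 525 − 3 + 10 = 532 density bands.
Specimen A: with 2 density bands per year, 532 / 2 = 266 years.
A: Extension rate ≈ 642.1 / 266 = 2.414 mm per year.
Specimen B: 1292.5 mm / 2.414 mm per year = 535.42 years; at 2 density bands per year that is 535.42 × 2 ≈ 1071 density bands.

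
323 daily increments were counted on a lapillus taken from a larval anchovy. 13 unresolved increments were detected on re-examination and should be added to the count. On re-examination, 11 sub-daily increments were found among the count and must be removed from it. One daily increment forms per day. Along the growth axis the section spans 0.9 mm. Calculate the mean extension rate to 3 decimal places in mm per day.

0.003 mm per day

True daily increment count = 323 − 11 + 13 = 325.
Mean rate = 0.9 mm / 325 days ≈ 0.003 mm per day.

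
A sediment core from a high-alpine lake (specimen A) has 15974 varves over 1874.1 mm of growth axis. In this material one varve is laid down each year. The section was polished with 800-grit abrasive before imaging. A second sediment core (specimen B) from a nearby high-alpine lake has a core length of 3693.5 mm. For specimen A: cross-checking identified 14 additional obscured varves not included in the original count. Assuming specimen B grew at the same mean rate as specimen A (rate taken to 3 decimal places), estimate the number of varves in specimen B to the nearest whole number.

31568 varves

Specimen A: adjusted count: 15974 + 14 = 15988 varves.
A: Extension rate ≈ 1874.1 / 15988 = 0.117 mm/year.
B spans 3693.5 / 0.117 = 31568.38 years ≈ 31568 varves.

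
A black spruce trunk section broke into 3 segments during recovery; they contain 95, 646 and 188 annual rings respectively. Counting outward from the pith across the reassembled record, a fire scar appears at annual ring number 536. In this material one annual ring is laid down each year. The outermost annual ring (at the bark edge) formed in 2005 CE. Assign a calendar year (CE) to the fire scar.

Total annual rings = 95 + 646 + 188 = 929.
Between annual ring 536 and the bark edge there are 929 − 536 = 393 annual rings.
2005 − 393 = 1612 CE.

1612 CE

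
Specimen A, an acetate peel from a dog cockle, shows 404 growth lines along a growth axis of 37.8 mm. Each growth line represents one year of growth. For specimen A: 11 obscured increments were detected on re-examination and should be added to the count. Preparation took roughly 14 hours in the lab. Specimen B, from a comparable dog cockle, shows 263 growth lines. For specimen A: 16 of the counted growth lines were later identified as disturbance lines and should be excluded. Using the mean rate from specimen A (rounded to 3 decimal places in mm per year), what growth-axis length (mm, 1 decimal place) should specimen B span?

Specimen A: adjusted count: 404 − 16 + 11 = 399 growth lines.
A: Extension rate ≈ 37.8 / 399 = 0.095 mm/year.
For B, 0.095 mm/year × 263 years = 25.0 mm.

25.0 mm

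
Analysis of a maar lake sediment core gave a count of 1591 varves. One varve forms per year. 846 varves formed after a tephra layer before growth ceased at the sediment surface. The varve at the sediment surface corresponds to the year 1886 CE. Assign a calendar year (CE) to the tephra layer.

1040 CE

846 varves post-date the tephra layer.
The varve at the sediment surface is 1886 CE, so the tephra layer dates to 1886 − 846 = 1040 CE.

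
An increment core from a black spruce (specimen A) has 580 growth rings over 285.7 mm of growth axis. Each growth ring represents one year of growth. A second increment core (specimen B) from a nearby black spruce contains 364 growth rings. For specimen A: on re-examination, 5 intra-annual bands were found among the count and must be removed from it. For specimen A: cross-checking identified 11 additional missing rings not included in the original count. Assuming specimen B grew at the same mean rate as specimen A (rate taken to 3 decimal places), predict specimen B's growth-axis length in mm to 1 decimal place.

Specimen A: correcting the raw count gives 580 − 5 + 11 = 586 true growth rings.
A: 285.7 mm over 586 years gives 285.7 / 586 ≈ 0.488 mm per year.
B's length ≈ 0.488 × 364 = 177.6 mm.

177.6 mm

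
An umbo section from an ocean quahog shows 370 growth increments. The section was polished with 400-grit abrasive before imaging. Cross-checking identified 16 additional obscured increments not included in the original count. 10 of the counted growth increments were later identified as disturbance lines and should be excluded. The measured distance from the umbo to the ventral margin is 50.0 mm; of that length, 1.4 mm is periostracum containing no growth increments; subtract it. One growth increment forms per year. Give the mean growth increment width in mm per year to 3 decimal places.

After corrections the count is 370 − 10 + 16 = 376 growth increments.
Removing the 1.4 mm offcut leaves 50.0 − 1.4 = 48.6 mm.
Extension rate ≈ 48.6 / 376 = 0.129 mm per year.

0.129 mm per year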